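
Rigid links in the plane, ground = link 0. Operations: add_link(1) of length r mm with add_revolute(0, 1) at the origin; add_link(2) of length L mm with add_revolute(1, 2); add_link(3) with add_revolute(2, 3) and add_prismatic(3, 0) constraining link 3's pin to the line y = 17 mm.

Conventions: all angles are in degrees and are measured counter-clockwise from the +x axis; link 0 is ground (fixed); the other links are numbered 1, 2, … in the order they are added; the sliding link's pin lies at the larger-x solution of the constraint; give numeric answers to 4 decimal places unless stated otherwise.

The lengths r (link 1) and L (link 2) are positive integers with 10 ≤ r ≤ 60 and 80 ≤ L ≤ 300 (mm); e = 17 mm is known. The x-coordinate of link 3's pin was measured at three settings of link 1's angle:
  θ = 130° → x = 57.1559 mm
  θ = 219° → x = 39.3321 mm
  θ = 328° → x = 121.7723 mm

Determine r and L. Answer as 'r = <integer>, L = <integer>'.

constraint per measurement: (x − r cos θ)² + (r sin θ − e)² = L²
subtracting the θ₁ and θ₂ equations cancels the r² and L² terms:
r = (x₁² − x₂²) / (2[(x₁cos θ₁ + e sin θ₁) − (x₂cos θ₂ + e sin θ₂)]) = 48.9998 → r = 49
L² = (x₁ − r cos θ₁)² + (r sin θ₁ − e)² = 8280.9991 → L = 91.0000 → L = 91
check at θ₃=328°: x = 121.7723 (printed 121.7723) ✓

r = 49, L = 91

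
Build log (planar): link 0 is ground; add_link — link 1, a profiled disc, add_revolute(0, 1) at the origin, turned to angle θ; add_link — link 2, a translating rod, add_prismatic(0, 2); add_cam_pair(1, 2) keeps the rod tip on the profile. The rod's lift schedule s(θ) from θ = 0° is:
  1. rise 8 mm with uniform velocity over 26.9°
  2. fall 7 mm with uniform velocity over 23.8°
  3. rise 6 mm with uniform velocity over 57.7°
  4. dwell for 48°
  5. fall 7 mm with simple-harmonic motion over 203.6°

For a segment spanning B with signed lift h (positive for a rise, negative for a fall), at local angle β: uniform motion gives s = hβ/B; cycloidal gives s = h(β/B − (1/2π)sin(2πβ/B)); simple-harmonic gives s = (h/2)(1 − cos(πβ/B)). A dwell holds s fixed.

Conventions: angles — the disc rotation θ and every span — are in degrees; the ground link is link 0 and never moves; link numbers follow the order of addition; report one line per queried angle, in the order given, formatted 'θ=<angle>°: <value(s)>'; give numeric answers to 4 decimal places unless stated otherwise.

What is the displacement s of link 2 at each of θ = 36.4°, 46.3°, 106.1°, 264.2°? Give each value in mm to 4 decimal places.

seg 1 [0°–26.9°] uniform, h=8: full span → s += 8 → s = 8.0000
seg 2 [26.9°–50.7°] uniform, h=-7: θ=36.4° here. β=9.5, B=23.8. -7·9.5/23.8 = -2.7941 → s = 5.2059
seg 2 [26.9°–50.7°] uniform, h=-7: θ=46.3° here. β=19.4, B=23.8. -7·19.4/23.8 = -5.7059 → s = 2.2941
seg 2 [26.9°–50.7°] uniform, h=-7: full span → s += -7 → s = 1.0000
seg 3 [50.7°–108.4°] uniform, h=6: θ=106.1° here. β=55.4, B=57.7. 6·55.4/57.7 = 5.7608 → s = 6.7608
seg 3 [50.7°–108.4°] uniform, h=6: full span → s += 6 → s = 7.0000
seg 4 [108.4°–156.4°] dwell: s stays 7.0000
seg 5 [156.4°–360°] simple-harmonic, h=-7: θ=264.2° here. β=107.8, B=203.6. -7/2·(1 − cos(π·0.5295)) = -3.8236 → s = 3.1764

θ=36.4°: 5.2059
θ=46.3°: 2.2941
θ=106.1°: 6.7608
θ=264.2°: 3.1764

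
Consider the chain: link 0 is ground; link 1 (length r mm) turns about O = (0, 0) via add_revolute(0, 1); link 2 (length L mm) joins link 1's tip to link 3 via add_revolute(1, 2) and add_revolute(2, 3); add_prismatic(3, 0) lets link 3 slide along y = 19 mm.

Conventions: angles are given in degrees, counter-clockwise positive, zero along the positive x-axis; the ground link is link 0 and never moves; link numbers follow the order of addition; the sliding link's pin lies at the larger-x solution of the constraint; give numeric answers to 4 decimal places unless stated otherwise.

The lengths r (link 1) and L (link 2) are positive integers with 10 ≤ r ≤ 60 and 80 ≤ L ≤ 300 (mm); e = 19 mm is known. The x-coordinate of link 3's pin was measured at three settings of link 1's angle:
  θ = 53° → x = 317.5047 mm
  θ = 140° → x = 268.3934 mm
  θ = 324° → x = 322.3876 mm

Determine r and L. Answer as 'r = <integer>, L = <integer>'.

constraint per measurement: (x − r cos θ)² + (r sin θ − e)² = L²
subtracting the θ₁ and θ₂ equations cancels the r² and L² terms:
r = (x₁² − x₂²) / (2[(x₁cos θ₁ + e sin θ₁) − (x₂cos θ₂ + e sin θ₂)]) = 36.0000 → r = 36
L² = (x₁ − r cos θ₁)² + (r sin θ₁ − e)² = 87616.0061 → L = 296.0000 → L = 296
check at θ₃=324°: x = 322.3876 (printed 322.3876) ✓

r = 36, L = 296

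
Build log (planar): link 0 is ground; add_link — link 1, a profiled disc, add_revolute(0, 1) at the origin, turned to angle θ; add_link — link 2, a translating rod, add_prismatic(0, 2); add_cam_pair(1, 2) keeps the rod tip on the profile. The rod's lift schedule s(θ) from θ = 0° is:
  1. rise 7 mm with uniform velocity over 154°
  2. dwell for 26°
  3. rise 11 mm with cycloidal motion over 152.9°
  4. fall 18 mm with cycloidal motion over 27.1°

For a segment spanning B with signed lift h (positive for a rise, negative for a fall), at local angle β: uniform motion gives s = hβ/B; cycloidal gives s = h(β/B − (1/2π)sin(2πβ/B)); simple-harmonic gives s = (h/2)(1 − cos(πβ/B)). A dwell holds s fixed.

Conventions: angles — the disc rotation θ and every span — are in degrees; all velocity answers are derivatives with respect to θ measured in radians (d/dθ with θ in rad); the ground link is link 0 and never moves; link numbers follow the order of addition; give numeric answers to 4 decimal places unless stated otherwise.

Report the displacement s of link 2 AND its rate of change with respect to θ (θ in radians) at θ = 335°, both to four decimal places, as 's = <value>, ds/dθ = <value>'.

seg 1 [0°–154°] uniform, h=7: full span → s += 7 → s = 7.0000
seg 2 [154°–180°] dwell: s stays 7.0000
seg 3 [180°–332.9°] cycloidal, h=11: full span → s += 11 → s = 18.0000
seg 4 [332.9°–360°] cycloidal, h=-18: θ=335° here. β=2.1, B=27.1. -18·(0.0775 − sin(2π·0.0775)/(2π)) = -0.0545 → s = 17.9455
velocity in seg [332.9°–360°] (cycloidal), θ in radians: β = 2.1° = 0.0367 rad, B = 27.1° = 0.4730 rad; ds/dθ = (h/B)(1 − cos(2πβ/B)) = ((-18)/0.4730)(1 − cos(2π·0.0775)) = -4.422411 mm/rad

s = 17.9455, ds/dθ = -4.4224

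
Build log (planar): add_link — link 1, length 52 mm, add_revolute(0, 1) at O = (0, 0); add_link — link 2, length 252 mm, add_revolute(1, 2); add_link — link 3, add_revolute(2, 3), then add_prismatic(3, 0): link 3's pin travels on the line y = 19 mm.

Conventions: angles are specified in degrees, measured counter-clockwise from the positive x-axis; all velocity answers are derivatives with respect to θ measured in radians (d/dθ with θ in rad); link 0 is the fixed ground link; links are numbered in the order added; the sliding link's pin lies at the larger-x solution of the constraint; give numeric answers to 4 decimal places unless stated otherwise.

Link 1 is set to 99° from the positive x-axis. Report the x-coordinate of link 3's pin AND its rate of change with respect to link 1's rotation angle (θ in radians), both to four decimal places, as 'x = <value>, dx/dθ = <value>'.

geometry: r = 52 mm, L = 252 mm, e = 19 mm
crank pin P = (r cos θ, r sin θ) = (-8.134592, 51.359794)
h = r sin θ − e = 51.359794 − 19 = 32.359794
x = r cos θ + √(L² − h²) = -8.134592 + 249.913673 = 241.779080
dx/dθ = −r sin θ − h·r cos θ/√(L² − h²) (θ in radians; h = 32.359794) = -50.306495

x = 241.7791, dx/dθ = -50.3065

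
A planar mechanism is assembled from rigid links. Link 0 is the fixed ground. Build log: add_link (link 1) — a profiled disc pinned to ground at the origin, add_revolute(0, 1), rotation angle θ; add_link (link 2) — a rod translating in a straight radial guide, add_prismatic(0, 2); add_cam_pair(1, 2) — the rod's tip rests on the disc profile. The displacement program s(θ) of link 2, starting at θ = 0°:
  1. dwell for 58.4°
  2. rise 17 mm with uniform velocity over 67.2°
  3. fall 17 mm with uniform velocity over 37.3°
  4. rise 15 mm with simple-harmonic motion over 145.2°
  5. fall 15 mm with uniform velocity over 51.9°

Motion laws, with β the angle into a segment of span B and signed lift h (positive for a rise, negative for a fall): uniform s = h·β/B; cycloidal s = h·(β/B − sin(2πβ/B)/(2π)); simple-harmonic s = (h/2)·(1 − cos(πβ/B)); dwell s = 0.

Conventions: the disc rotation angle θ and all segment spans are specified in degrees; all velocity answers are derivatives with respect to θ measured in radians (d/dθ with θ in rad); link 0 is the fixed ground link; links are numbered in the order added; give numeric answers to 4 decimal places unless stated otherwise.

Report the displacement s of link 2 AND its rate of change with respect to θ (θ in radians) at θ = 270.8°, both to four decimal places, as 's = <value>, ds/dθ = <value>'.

seg 1 [0°–58.4°] dwell: s stays 0.0000
seg 2 [58.4°–125.6°] uniform, h=17: full span → s += 17 → s = 17.0000
seg 3 [125.6°–162.9°] uniform, h=-17: full span → s += -17 → s = 0.0000
seg 4 [162.9°–308.1°] simple-harmonic, h=15: θ=270.8° here. β=107.9, B=145.2. 15/2·(1 − cos(π·0.7431)) = 12.6873 → s = 12.6873
velocity in seg [162.9°–308.1°] (simple-harmonic), θ in radians: β = 107.9° = 1.8832 rad, B = 145.2° = 2.5342 rad; ds/dθ = (πh/(2B)) sin(πβ/B) = (π·15/(2·2.5342)) sin(π·0.7431) = 6.715035 mm/rad

s = 12.6873, ds/dθ = 6.7150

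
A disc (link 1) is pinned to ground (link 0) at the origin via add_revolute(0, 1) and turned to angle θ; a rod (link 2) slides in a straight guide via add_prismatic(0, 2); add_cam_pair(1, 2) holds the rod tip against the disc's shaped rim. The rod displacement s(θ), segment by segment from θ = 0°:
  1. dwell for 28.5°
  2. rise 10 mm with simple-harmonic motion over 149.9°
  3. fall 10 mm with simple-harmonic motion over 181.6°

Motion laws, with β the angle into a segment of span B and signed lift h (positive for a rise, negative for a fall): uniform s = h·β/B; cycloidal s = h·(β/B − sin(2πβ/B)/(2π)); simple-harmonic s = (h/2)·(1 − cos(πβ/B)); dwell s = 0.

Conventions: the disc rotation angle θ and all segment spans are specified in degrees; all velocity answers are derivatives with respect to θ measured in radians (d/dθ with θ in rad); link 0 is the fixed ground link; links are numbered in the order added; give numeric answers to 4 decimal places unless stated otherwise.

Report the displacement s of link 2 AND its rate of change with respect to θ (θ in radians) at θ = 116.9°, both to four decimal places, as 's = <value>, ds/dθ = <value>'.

segment 1 (0° to 28.5°, dwell): s unchanged at 0.0000
θ = 116.9° falls in segment 2 (28.5° to 178.4°, simple-harmonic, h = 10): β = 116.9 − 28.5 = 88.4°, B = 149.9°; Δs = 10/2·(1 − cos(π·0.5897)) = 6.3908; s = 0.0000 + 6.3908 = 6.3908
velocity in seg [28.5°–178.4°] (simple-harmonic), θ in radians: β = 88.4° = 1.5429 rad, B = 149.9° = 2.6162 rad; ds/dθ = (πh/(2B)) sin(πβ/B) = (π·10/(2·2.6162)) sin(π·0.5897) = 5.767043 mm/rad

s = 6.3908, ds/dθ = 5.7670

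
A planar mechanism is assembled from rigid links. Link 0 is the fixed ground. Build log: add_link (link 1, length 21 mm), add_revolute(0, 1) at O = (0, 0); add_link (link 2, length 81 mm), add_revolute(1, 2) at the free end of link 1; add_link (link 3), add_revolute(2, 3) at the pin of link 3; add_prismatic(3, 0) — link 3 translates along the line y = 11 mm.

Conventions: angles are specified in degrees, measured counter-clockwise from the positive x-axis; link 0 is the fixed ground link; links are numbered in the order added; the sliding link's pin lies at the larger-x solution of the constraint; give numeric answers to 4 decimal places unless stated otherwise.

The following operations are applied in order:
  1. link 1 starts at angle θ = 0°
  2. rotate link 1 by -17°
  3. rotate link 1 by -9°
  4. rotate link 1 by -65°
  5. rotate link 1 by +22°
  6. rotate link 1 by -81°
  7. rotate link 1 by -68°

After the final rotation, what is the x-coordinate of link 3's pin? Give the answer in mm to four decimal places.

geometry: r = 21 mm, L = 81 mm, e = 11 mm; θ starts at 0°
rotate link 1 by -17°: θ ← 0° -17° = -17°
rotate link 1 by -9°: θ ← -17° -9° = -26°
rotate link 1 by -65°: θ ← -26° -65° = -91°
rotate link 1 by +22°: θ ← -91° +22° = -69°
rotate link 1 by -81°: θ ← -69° -81° = -150°
rotate link 1 by -68°: θ ← -150° -68° = -218°
crank pin P = (r cos θ, r sin θ) = (-16.548226, 12.928891)
h = r sin θ − e = 12.928891 − 11 = 1.928891
x = r cos θ + √(L² − h²) = -16.548226 + 80.977030 = 64.428804

64.4288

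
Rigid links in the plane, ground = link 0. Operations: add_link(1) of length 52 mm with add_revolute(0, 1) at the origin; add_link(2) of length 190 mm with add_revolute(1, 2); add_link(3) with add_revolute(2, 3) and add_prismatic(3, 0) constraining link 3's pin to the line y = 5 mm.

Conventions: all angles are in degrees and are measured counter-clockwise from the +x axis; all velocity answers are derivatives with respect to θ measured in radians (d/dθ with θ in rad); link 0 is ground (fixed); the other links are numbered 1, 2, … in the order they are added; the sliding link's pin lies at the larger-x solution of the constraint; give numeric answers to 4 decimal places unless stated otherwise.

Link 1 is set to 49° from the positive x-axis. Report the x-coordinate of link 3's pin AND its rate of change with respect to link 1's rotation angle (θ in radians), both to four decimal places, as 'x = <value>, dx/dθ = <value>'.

geometry: r = 52 mm, L = 190 mm, e = 5 mm
crank pin P = (r cos θ, r sin θ) = (34.115070, 39.244898)
h = r sin θ − e = 39.244898 − 5 = 34.244898
x = r cos θ + √(L² − h²) = 34.115070 + 186.888434 = 221.003504
dx/dθ = −r sin θ − h·r cos θ/√(L² − h²) (θ in radians; h = 34.244898) = -45.496045

x = 221.0035, dx/dθ = -45.4960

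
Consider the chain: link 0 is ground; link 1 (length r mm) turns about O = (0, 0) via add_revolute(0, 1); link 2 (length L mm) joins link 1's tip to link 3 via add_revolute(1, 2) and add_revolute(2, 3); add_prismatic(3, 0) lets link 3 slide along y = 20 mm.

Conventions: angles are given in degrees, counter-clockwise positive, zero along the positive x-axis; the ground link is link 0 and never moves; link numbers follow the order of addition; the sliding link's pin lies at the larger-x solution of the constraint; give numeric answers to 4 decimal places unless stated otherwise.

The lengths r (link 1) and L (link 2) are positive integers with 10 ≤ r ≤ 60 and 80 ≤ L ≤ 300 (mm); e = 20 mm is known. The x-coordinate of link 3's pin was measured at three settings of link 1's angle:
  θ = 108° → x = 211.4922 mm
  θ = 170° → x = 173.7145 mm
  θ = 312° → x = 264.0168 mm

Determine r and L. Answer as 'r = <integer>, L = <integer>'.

constraint per measurement: (x − r cos θ)² + (r sin θ − e)² = L²
subtracting the θ₁ and θ₂ equations cancels the r² and L² terms:
r = (x₁² − x₂²) / (2[(x₁cos θ₁ + e sin θ₁) − (x₂cos θ₂ + e sin θ₂)]) = 59.9998 → r = 60
L² = (x₁ − r cos θ₁)² + (r sin θ₁ − e)² = 54288.9771 → L = 233.0000 → L = 233
check at θ₃=312°: x = 264.0168 (printed 264.0168) ✓

r = 60, L = 233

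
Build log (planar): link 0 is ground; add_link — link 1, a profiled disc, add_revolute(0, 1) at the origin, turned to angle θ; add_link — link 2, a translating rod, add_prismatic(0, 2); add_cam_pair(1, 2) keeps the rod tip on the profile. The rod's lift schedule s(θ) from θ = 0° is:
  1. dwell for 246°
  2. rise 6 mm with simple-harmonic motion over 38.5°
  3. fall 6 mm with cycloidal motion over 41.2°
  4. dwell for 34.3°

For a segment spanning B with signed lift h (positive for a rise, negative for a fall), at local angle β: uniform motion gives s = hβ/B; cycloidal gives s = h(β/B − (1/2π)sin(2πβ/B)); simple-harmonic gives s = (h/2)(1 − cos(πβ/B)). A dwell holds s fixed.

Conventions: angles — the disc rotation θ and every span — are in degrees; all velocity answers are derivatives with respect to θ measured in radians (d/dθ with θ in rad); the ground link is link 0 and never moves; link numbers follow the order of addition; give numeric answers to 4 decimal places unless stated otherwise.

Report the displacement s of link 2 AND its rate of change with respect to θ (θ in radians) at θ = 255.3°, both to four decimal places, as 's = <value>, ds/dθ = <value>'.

seg 1 [0°–246°] dwell: s stays 0.0000
seg 2 [246°–284.5°] simple-harmonic, h=6: θ=255.3° here. β=9.3, B=38.5. 6/2·(1 − cos(π·0.2416)) = 0.8232 → s = 0.8232
velocity in seg [246°–284.5°] (simple-harmonic), θ in radians: β = 9.3° = 0.1623 rad, B = 38.5° = 0.6720 rad; ds/dθ = (πh/(2B)) sin(πβ/B) = (π·6/(2·0.6720)) sin(π·0.2416) = 9.651384 mm/rad

s = 0.8232, ds/dθ = 9.6514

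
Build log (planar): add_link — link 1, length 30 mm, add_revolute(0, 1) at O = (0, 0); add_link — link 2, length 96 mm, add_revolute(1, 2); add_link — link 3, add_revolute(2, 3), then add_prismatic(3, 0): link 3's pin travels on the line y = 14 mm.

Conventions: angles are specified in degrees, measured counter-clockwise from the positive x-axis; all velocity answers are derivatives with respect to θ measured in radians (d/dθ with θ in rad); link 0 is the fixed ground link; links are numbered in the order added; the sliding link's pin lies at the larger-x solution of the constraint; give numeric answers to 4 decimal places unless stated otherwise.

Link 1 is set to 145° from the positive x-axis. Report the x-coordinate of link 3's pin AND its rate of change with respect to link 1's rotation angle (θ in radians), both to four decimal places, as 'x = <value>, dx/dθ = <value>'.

geometry: r = 30 mm, L = 96 mm, e = 14 mm
crank pin P = (r cos θ, r sin θ) = (-24.574561, 17.207293)
h = r sin θ − e = 17.207293 − 14 = 3.207293
x = r cos θ + √(L² − h²) = -24.574561 + 95.946408 = 71.371847
dx/dθ = −r sin θ − h·r cos θ/√(L² − h²) (θ in radians; h = 3.207293) = -16.385816

x = 71.3718, dx/dθ = -16.3858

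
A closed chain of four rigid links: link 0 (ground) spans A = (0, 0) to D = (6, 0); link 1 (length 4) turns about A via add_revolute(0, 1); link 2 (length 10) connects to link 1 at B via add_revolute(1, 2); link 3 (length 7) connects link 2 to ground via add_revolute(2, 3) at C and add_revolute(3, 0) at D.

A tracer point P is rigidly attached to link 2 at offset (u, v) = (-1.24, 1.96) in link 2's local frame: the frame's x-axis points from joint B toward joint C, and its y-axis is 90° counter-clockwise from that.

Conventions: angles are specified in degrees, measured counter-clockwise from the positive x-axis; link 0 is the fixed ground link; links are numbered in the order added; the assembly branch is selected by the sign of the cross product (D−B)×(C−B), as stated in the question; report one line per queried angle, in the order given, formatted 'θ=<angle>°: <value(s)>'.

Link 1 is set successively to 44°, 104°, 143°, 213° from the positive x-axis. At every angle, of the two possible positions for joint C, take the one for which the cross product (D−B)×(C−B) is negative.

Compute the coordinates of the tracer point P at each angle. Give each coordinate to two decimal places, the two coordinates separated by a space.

A=(0,0), D=(6.00,0)
θ=44°: B = A + 4.00·(cos44°, sin44°) = (2.8774, 2.7786)
θ=44°: |BD| = 4.1799
θ=44°: circle(B,10.00) ∩ circle(D,7.00): a=8.1906, h=5.7371
θ=44°:   candidates: C₊=(12.8100,1.6199) cross=23.981; C₋=(5.1824,-6.9521) cross=-23.981
θ=44°:   branch - wants cross < 0 → take C=(5.1824,-6.9521) (cross=-23.981)
θ=44°: ex = (C−B)/|BC| = (0.2305,-0.9731); ey = (0.9731,0.2305)
θ=44°: P = B + -1.24·ex + 1.96·ey = (4.4988,4.4370)
θ=104°: B = A + 4.00·(cos104°, sin104°) = (-0.9677, 3.8812)
θ=104°: |BD| = 7.9757
θ=104°: circle(B,10.00) ∩ circle(D,7.00): a=7.1851, h=6.9552
θ=104°:   candidates: C₊=(8.6938,6.4609) cross=55.473; C₋=(1.9247,-5.6914) cross=-55.473
θ=104°:   branch - wants cross < 0 → take C=(1.9247,-5.6914) (cross=-55.473)
θ=104°: ex = (C−B)/|BC| = (0.2892,-0.9573); ey = (0.9573,0.2892)
θ=104°: P = B + -1.24·ex + 1.96·ey = (0.5499,5.6351)
θ=143°: B = A + 4.00·(cos143°, sin143°) = (-3.1945, 2.4073)
θ=143°: |BD| = 9.5044
θ=143°: circle(B,10.00) ∩ circle(D,7.00): a=7.4352, h=6.6872
θ=143°:   candidates: C₊=(5.6919,6.9932) cross=63.558; C₋=(2.3045,-5.9450) cross=-63.558
θ=143°:   branch - wants cross < 0 → take C=(2.3045,-5.9450) (cross=-63.558)
θ=143°: ex = (C−B)/|BC| = (0.5499,-0.8352); ey = (0.8352,0.5499)
θ=143°: P = B + -1.24·ex + 1.96·ey = (-2.2394,4.5208)
θ=213°: B = A + 4.00·(cos213°, sin213°) = (-3.3547, -2.1786)
θ=213°: |BD| = 9.6050
θ=213°: circle(B,10.00) ∩ circle(D,7.00): a=7.4574, h=6.6624
θ=213°:   candidates: C₊=(2.3972,6.0017) cross=63.992; C₋=(5.4195,-6.9759) cross=-63.992
θ=213°:   branch - wants cross < 0 → take C=(5.4195,-6.9759) (cross=-63.992)
θ=213°: ex = (C−B)/|BC| = (0.8774,-0.4797); ey = (0.4797,0.8774)
θ=213°: P = B + -1.24·ex + 1.96·ey = (-3.5024,0.1360)

θ=44°: 4.50 4.44
θ=104°: 0.55 5.64
θ=143°: -2.24 4.52
θ=213°: -3.50 0.14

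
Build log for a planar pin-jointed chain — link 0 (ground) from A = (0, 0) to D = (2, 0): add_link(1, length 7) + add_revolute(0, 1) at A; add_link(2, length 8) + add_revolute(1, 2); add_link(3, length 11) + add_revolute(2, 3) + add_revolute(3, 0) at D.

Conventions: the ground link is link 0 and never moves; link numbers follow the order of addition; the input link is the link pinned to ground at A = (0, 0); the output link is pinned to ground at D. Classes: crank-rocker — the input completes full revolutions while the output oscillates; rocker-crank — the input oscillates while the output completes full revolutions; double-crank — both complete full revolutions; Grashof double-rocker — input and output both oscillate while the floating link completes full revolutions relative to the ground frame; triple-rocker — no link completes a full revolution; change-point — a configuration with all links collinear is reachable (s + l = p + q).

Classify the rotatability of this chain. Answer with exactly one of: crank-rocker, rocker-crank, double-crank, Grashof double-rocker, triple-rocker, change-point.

lengths: ground=2, input=7, coupler=8, output=11
sorted: s=2 (shortest), l=11 (longest), p+q=15
s + l = 13 vs p + q = 15
s + l < p + q (Grashof) with shortest = ground link → double-crank

double-crank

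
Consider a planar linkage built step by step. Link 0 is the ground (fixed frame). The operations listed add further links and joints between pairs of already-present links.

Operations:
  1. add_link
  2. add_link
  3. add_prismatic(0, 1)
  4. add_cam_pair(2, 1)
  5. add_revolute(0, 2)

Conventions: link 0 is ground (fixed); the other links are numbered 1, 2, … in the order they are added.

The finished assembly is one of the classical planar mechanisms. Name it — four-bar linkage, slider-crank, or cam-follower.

links: 3 (incl. ground); joints: 1 revolute, 1 prismatic, 1 higher (cam) pair, forming one closed loop
3 links, revolute + prismatic + higher pair in one loop → cam-follower

cam-follower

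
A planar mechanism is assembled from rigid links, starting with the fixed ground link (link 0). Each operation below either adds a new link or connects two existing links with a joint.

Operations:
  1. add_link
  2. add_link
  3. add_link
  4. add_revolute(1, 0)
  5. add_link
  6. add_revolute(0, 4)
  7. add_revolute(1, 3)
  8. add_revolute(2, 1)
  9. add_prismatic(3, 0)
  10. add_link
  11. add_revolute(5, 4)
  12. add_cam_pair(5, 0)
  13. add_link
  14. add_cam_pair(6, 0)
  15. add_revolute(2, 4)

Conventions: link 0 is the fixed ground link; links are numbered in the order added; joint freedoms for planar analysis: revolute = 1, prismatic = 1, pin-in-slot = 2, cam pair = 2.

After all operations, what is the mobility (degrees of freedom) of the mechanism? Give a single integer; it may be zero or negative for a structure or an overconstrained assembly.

(L,J1,J2)=(1,0,0); link0 fixed
link1: (2,0,0)
link2: (3,0,0)
link3: (4,0,0)
R 1-0 [J1]: (4,1,0)
link4: (5,1,0)
R 0-4 [J1]: (5,2,0)
R 1-3 [J1]: (5,3,0)
R 2-1 [J1]: (5,4,0)
P 3-0 [J1]: (5,5,0)
link5: (6,5,0)
R 5-4 [J1]: (6,6,0)
C 5-0 [J2]: (6,6,1)
link6: (7,6,1)
C 6-0 [J2]: (7,6,2)
R 2-4 [J1]: (7,7,2)
Grübler: 3·6 − 2·7 − 2 = 2

M = 2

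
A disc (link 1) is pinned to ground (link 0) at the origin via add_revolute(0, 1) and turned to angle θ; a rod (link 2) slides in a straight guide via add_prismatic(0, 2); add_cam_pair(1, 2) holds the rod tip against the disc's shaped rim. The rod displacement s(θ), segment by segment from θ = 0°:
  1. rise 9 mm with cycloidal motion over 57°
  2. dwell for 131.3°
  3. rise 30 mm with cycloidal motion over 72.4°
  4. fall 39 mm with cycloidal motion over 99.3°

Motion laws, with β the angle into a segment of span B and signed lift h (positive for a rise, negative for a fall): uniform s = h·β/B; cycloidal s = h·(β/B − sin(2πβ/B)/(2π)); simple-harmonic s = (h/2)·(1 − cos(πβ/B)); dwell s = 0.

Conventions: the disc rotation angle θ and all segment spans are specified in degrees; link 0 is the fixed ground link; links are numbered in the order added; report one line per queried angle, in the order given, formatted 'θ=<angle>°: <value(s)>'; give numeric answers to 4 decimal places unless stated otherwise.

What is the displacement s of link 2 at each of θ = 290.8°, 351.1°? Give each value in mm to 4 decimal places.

segment 1 (0° to 57°, cycloidal, h = 9) is passed completely: s = 0.0000 + (9) = 9.0000
segment 2 (57° to 188.3°, dwell): s unchanged at 9.0000
segment 3 (188.3° to 260.7°, cycloidal, h = 30) is passed completely: s = 9.0000 + (30) = 39.0000
θ = 290.8° falls in segment 4 (260.7° to 360°, cycloidal, h = -39): β = 290.8 − 260.7 = 30.1°, B = 99.3°; Δs = -39·(0.3031 − sin(2π·0.3031)/(2π)) = -5.9573; s = 39.0000 − 5.9573 = 33.0427
θ = 351.1° falls in segment 4 (260.7° to 360°, cycloidal, h = -39): β = 351.1 − 260.7 = 90.4°, B = 99.3°; Δs = -39·(0.9104 − sin(2π·0.9104)/(2π)) = -38.8182; s = 39.0000 − 38.8182 = 0.1818

θ=290.8°: 33.0427
θ=351.1°: 0.1818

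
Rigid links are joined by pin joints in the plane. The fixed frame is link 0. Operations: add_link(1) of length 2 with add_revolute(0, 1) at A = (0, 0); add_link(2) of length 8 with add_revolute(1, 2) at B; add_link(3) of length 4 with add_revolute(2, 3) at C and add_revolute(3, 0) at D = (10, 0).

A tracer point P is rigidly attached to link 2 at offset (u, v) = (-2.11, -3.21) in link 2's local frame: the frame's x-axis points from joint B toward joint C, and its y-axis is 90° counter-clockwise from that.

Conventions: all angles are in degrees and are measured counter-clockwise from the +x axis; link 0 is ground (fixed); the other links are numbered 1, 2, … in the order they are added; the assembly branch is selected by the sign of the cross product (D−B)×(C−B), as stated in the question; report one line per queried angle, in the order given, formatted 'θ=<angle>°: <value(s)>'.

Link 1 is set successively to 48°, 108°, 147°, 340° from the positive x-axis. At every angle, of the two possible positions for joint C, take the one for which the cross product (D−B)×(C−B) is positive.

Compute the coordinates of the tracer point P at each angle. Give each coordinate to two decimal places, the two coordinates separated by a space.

A=(0,0), D=(10.00,0)
θ=48°: B = A + 2.00·(cos48°, sin48°) = (1.3383, 1.4863)
θ=48°: |BD| = 8.7883
θ=48°: circle(B,8.00) ∩ circle(D,4.00): a=7.1251, h=3.6378
θ=48°:   candidates: C₊=(8.9759,3.8667) cross=31.970; C₋=(7.7455,-3.3041) cross=-31.970
θ=48°:   branch + wants cross > 0 → take C=(8.9759,3.8667) (cross=31.970)
θ=48°: ex = (C−B)/|BC| = (0.9547,0.2975); ey = (-0.2975,0.9547)
θ=48°: P = B + -2.11·ex + -3.21·ey = (0.2790,-2.2061)
θ=108°: B = A + 2.00·(cos108°, sin108°) = (-0.6180, 1.9021)
θ=108°: |BD| = 10.7871
θ=108°: circle(B,8.00) ∩ circle(D,4.00): a=7.6184, h=2.4413
θ=108°:   candidates: C₊=(7.3115,2.9617) cross=26.334; C₋=(6.4505,-1.8443) cross=-26.334
θ=108°:   branch + wants cross > 0 → take C=(7.3115,2.9617) (cross=26.334)
θ=108°: ex = (C−B)/|BC| = (0.9912,0.1325); ey = (-0.1325,0.9912)
θ=108°: P = B + -2.11·ex + -3.21·ey = (-2.2843,-1.5591)
θ=147°: B = A + 2.00·(cos147°, sin147°) = (-1.6773, 1.0893)
θ=147°: |BD| = 11.7280
θ=147°: circle(B,8.00) ∩ circle(D,4.00): a=7.9104, h=1.1940
θ=147°:   candidates: C₊=(6.3098,1.5434) cross=14.003; C₋=(6.0880,-0.8343) cross=-14.003
θ=147°:   branch + wants cross > 0 → take C=(6.3098,1.5434) (cross=14.003)
θ=147°: ex = (C−B)/|BC| = (0.9984,0.0568); ey = (-0.0568,0.9984)
θ=147°: P = B + -2.11·ex + -3.21·ey = (-3.6017,-2.2353)
θ=340°: B = A + 2.00·(cos340°, sin340°) = (1.8794, -0.6840)
θ=340°: |BD| = 8.1494
θ=340°: circle(B,8.00) ∩ circle(D,4.00): a=7.0197, h=3.8372
θ=340°:   candidates: C₊=(8.5522,3.7288) cross=31.270; C₋=(9.1964,-3.9184) cross=-31.270
θ=340°:   branch + wants cross > 0 → take C=(8.5522,3.7288) (cross=31.270)
θ=340°: ex = (C−B)/|BC| = (0.8341,0.5516); ey = (-0.5516,0.8341)
θ=340°: P = B + -2.11·ex + -3.21·ey = (1.8901,-4.5254)

θ=48°: 0.28 -2.21
θ=108°: -2.28 -1.56
θ=147°: -3.60 -2.24
θ=340°: 1.89 -4.53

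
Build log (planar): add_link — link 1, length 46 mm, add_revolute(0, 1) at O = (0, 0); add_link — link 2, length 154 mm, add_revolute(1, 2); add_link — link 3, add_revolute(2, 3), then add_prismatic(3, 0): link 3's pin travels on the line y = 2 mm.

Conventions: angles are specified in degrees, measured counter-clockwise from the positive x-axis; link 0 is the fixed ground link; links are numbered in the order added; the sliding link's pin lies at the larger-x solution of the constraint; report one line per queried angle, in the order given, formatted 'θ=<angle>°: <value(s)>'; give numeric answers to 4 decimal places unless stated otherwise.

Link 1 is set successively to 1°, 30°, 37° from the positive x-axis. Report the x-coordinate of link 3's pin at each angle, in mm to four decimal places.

geometry: r = 46 mm, L = 154 mm, e = 2 mm
θ=1°: crank pin P = (r cos θ, r sin θ) = (45.992994, 0.802811)
θ=1°: h = r sin θ − e = 0.802811 − 2 = -1.197189
θ=1°: x = r cos θ + √(L² − h²) = 45.992994 + 153.995346 = 199.988340
θ=30°: crank pin P = (r cos θ, r sin θ) = (39.837169, 23.000000)
θ=30°: h = r sin θ − e = 23.000000 − 2 = 21.000000
θ=30°: x = r cos θ + √(L² − h²) = 39.837169 + 152.561463 = 192.398632
θ=37°: crank pin P = (r cos θ, r sin θ) = (36.737233, 27.683491)
θ=37°: h = r sin θ − e = 27.683491 − 2 = 25.683491
θ=37°: x = r cos θ + √(L² − h²) = 36.737233 + 151.843203 = 188.580436

θ=1°: 199.9883
θ=30°: 192.3986
θ=37°: 188.5804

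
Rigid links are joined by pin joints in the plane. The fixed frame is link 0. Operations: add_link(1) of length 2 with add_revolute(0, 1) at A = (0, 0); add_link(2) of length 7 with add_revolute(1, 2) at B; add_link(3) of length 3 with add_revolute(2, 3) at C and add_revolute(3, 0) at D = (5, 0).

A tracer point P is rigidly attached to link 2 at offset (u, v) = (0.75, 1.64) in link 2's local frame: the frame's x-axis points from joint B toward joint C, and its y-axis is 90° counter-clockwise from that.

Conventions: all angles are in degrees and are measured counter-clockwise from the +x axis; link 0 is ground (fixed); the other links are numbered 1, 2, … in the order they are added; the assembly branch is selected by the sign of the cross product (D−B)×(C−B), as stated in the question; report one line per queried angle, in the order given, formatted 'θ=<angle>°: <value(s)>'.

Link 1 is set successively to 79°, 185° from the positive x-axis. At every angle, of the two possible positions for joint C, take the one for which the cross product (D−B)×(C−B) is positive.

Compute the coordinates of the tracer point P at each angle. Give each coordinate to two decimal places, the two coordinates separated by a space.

A=(0,0), D=(5.00,0)
θ=79°: B = A + 2.00·(cos79°, sin79°) = (0.3816, 1.9633)
θ=79°: |BD| = 5.0183
θ=79°: circle(B,7.00) ∩ circle(D,3.00): a=6.4945, h=2.6117
θ=79°:   candidates: C₊=(7.3803,1.8260) cross=13.106; C₋=(5.3368,-2.9810) cross=-13.106
θ=79°:   branch + wants cross > 0 → take C=(7.3803,1.8260) (cross=13.106)
θ=79°: ex = (C−B)/|BC| = (0.9998,-0.0196); ey = (0.0196,0.9998)
θ=79°: P = B + 0.75·ex + 1.64·ey = (1.1636,3.5882)
θ=185°: B = A + 2.00·(cos185°, sin185°) = (-1.9924, -0.1743)
θ=185°: |BD| = 6.9946
θ=185°: circle(B,7.00) ∩ circle(D,3.00): a=6.3566, h=2.9314
θ=185°:   candidates: C₊=(4.2892,2.9146) cross=20.504; C₋=(4.4353,-2.9464) cross=-20.504
θ=185°:   branch + wants cross > 0 → take C=(4.2892,2.9146) (cross=20.504)
θ=185°: ex = (C−B)/|BC| = (0.8974,0.4413); ey = (-0.4413,0.8974)
θ=185°: P = B + 0.75·ex + 1.64·ey = (-2.0430,1.6283)

θ=79°: 1.16 3.59
θ=185°: -2.04 1.63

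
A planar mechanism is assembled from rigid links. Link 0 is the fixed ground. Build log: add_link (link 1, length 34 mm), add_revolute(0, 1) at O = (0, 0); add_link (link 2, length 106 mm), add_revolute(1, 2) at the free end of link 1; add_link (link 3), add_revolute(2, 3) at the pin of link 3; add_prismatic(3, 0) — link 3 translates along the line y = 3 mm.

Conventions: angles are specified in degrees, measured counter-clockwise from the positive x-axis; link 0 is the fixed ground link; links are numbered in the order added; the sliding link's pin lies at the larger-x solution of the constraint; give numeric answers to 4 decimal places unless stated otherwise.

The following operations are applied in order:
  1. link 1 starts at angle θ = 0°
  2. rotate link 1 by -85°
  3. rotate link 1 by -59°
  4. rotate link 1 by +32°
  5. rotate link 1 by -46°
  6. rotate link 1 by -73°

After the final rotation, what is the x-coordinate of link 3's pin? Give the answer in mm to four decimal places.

geometry: r = 34 mm, L = 106 mm, e = 3 mm; θ starts at 0°
rotate link 1 by -85°: θ ← 0° -85° = -85°
rotate link 1 by -59°: θ ← -85° -59° = -144°
rotate link 1 by +32°: θ ← -144° +32° = -112°
rotate link 1 by -46°: θ ← -112° -46° = -158°
rotate link 1 by -73°: θ ← -158° -73° = -231°
crank pin P = (r cos θ, r sin θ) = (-21.396893, 26.422963)
h = r sin θ − e = 26.422963 − 3 = 23.422963
x = r cos θ + √(L² − h²) = -21.396893 + 103.379712 = 81.982819

81.9828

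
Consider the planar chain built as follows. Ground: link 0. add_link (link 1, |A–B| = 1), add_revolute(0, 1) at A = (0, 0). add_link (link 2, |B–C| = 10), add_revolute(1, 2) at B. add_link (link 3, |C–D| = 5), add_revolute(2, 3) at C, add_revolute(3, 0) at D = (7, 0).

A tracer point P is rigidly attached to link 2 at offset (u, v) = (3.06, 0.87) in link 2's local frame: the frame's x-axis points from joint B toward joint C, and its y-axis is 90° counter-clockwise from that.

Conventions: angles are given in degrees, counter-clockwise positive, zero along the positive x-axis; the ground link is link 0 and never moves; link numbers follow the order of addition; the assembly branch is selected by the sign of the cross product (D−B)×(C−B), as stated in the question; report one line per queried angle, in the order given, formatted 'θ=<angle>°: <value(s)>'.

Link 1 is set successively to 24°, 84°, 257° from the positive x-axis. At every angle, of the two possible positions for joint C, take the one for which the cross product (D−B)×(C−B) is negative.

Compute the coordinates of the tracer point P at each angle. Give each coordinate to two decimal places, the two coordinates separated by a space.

A=(0,0), D=(7.00,0)
θ=24°: B = A + 1.00·(cos24°, sin24°) = (0.9135, 0.4067)
θ=24°: |BD| = 6.1000
θ=24°: circle(B,10.00) ∩ circle(D,5.00): a=9.1975, h=3.9250
θ=24°:   candidates: C₊=(10.3523,3.7097) cross=23.943; C₋=(9.8289,-4.1228) cross=-23.943
θ=24°:   branch - wants cross < 0 → take C=(9.8289,-4.1228) (cross=-23.943)
θ=24°: ex = (C−B)/|BC| = (0.8915,-0.4530); ey = (0.4530,0.8915)
θ=24°: P = B + 3.06·ex + 0.87·ey = (4.0357,-0.2037)
θ=84°: B = A + 1.00·(cos84°, sin84°) = (0.1045, 0.9945)
θ=84°: |BD| = 6.9668
θ=84°: circle(B,10.00) ∩ circle(D,5.00): a=8.8661, h=4.6252
θ=84°:   candidates: C₊=(9.5401,4.3068) cross=32.223; C₋=(8.2195,-4.8490) cross=-32.223
θ=84°:   branch - wants cross < 0 → take C=(8.2195,-4.8490) (cross=-32.223)
θ=84°: ex = (C−B)/|BC| = (0.8115,-0.5844); ey = (0.5844,0.8115)
θ=84°: P = B + 3.06·ex + 0.87·ey = (3.0961,-0.0876)
θ=257°: B = A + 1.00·(cos257°, sin257°) = (-0.2250, -0.9744)
θ=257°: |BD| = 7.2904
θ=257°: circle(B,10.00) ∩ circle(D,5.00): a=8.7890, h=4.7701
θ=257°:   candidates: C₊=(7.8476,4.9276) cross=34.776; C₋=(9.1227,-4.5270) cross=-34.776
θ=257°:   branch - wants cross < 0 → take C=(9.1227,-4.5270) (cross=-34.776)
θ=257°: ex = (C−B)/|BC| = (0.9348,-0.3553); ey = (0.3553,0.9348)
θ=257°: P = B + 3.06·ex + 0.87·ey = (2.9445,-1.2482)

θ=24°: 4.04 -0.20
θ=84°: 3.10 -0.09
θ=257°: 2.94 -1.25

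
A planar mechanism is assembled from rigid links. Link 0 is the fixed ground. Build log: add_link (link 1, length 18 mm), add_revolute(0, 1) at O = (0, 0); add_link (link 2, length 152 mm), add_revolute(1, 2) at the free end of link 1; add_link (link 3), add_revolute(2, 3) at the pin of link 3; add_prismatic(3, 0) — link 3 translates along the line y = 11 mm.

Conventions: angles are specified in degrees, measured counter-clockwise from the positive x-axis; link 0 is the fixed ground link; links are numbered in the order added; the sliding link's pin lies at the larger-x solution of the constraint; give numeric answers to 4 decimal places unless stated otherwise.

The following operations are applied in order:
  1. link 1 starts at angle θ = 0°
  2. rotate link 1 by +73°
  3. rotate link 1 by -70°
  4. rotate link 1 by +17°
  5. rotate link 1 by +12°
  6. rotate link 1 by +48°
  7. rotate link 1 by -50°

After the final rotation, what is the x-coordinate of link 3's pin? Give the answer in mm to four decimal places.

geometry: r = 18 mm, L = 152 mm, e = 11 mm; θ starts at 0°
rotate link 1 by +73°: θ ← 0° +73° = 73°
rotate link 1 by -70°: θ ← 73° -70° = 3°
rotate link 1 by +17°: θ ← 3° +17° = 20°
rotate link 1 by +12°: θ ← 20° +12° = 32°
rotate link 1 by +48°: θ ← 32° +48° = 80°
rotate link 1 by -50°: θ ← 80° -50° = 30°
crank pin P = (r cos θ, r sin θ) = (15.588457, 9.000000)
h = r sin θ − e = 9.000000 − 11 = -2.000000
x = r cos θ + √(L² − h²) = 15.588457 + 151.986842 = 167.575299

167.5753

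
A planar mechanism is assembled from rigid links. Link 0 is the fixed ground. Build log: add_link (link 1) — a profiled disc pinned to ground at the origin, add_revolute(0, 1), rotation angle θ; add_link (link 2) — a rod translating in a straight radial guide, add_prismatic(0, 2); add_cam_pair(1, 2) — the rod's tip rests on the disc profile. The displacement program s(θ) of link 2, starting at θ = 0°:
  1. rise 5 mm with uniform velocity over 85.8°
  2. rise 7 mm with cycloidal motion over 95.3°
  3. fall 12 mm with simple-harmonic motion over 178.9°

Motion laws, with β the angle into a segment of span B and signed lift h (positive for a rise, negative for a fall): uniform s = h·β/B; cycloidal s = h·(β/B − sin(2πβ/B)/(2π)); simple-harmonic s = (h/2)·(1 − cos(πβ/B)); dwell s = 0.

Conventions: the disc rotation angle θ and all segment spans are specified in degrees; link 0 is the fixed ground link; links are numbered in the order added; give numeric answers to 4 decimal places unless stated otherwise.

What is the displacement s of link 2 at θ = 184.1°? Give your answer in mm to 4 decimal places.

seg 1 [0°–85.8°] uniform, h=5: full span → s += 5 → s = 5.0000
seg 2 [85.8°–181.1°] cycloidal, h=7: full span → s += 7 → s = 12.0000
seg 3 [181.1°–360°] simple-harmonic, h=-12: θ=184.1° here. β=3, B=178.9. -12/2·(1 − cos(π·0.0168)) = -0.0083 → s = 11.9917

11.9917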